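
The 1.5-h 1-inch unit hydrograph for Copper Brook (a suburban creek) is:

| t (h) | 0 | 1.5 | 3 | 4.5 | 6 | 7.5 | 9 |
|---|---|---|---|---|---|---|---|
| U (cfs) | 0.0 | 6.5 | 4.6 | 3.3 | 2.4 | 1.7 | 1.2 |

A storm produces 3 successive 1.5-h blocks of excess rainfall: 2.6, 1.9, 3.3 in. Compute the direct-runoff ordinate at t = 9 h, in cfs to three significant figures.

Q ≈ 14.3 cfs

By discrete convolution, Q_j = Σ (P_i / 1 in) · U_{j−i}.
At t = 9 h (j=6): Q = (2.6/1)·1.2 + (1.9/1)·1.7 + (3.3/1)·2.4 = 14.3 cfs.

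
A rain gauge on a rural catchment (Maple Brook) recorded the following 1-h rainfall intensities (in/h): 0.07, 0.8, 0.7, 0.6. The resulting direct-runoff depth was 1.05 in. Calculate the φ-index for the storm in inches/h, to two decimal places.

φ ≈ 0.35 in/h

Only the 3 blocks with intensity above φ contribute runoff: 0.8, 0.7, 0.6 in/h.
Σ(I−φ)·Δt = d  ⇒  (0.8+0.7+0.6 − 3φ)·1 = 1.05
φ = (2.100 − 1.05/1) / 3 = 0.35 in/h.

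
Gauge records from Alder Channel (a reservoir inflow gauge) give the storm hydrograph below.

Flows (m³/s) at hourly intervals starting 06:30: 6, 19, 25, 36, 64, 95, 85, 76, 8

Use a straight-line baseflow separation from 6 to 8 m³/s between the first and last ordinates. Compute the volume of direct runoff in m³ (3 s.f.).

Direct-runoff ordinates (Q − Q_b): 0.00, 12.75, 18.50, 29.25, 57.00, 87.75, 77.50, 68.25, 0.00 m³/s.
ΣQ_DR = 351.0 m³/s.
With Δt = 1 h = 3600 s, V = ΣQ_DR · Δt = 351.0 × 3600 = 1.26 × 10^6 m³.

V ≈ 1.26 × 10^6 m³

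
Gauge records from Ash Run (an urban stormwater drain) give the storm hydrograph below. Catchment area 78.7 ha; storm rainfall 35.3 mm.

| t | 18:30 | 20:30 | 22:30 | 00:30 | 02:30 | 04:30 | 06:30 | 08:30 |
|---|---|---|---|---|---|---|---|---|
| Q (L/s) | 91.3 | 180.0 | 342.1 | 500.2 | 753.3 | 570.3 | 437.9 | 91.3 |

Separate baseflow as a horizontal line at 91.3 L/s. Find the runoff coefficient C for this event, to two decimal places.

C ≈ 0.58

ΣQ_DR = 2236 L/s; V = ΣQ_DR·Δt = 1.610 × 10^7 L.
Runoff depth d = V / A = 20.46 mm.
C = d / P = 20.46 / 35.3 = 0.58.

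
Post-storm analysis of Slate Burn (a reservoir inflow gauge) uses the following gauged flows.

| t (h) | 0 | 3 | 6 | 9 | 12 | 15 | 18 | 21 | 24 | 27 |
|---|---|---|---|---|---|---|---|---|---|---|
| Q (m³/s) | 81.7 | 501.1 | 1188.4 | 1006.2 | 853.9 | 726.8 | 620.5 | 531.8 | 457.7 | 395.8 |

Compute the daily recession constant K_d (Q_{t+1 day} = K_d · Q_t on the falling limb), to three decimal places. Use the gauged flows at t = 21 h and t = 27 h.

K_d ≈ 0.307

Between t = 21 h and t = 27 h the flow falls from 531.8 to 395.8 m³/s over 2×3 h = 6 h.
Per-interval ratio K = (395.8/531.8)^(1/2) = 0.8627; K_d = K^(24/3) = 0.307.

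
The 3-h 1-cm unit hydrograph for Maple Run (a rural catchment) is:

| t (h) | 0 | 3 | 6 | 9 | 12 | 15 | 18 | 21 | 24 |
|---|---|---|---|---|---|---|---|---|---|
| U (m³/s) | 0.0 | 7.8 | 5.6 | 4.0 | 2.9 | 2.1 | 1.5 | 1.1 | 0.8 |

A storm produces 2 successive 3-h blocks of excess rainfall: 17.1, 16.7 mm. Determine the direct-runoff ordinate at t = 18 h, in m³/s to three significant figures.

Q ≈ 6.07 m³/s

By discrete convolution, Q_j = Σ (P_i / 10 mm) · U_{j−i}.
At t = 18 h (j=6): Q = (17.1/10)·1.5 + (16.7/10)·2.1 = 6.07 m³/s.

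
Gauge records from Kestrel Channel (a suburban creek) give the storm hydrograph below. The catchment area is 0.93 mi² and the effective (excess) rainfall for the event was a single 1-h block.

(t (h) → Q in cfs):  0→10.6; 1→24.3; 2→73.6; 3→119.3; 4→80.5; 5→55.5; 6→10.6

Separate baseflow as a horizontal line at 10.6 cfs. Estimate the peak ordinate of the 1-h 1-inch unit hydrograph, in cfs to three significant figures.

U_p ≈ 217 cfs

Direct runoff: 0.0, 13.7, 63.0, 108.7, 69.9, 44.9, 0.0 cfs; ΣQ_DR = 300.2 cfs, peak = 108.7 cfs.
Runoff depth d = ΣQ_DR·Δt / A = 300.2 × 3600 / (0.93 mi²) = 0.5002 in.
The 1-inch UH is the DRH scaled by (1 in)/d, so U_p = 108.7 × 1/0.5002 = 217 cfs.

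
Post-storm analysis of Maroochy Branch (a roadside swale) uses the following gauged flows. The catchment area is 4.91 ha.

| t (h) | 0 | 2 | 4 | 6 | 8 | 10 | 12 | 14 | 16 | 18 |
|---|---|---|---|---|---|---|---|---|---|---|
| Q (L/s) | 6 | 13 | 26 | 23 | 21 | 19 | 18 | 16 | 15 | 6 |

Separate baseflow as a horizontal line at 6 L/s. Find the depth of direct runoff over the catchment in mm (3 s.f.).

d ≈ 15.1 mm

Direct runoff: 0.0, 7.0, 20.0, 17.0, 15.0, 13.0, 12.0, 10.0, 9.0, 0.0 L/s; ΣQ_DR = 103.0 L/s.
V = ΣQ_DR · Δt = 103.0 × 7200 s = 7.416 × 10^5 L.
Over A = 4.91 ha, depth = V / A = 15.1 mm.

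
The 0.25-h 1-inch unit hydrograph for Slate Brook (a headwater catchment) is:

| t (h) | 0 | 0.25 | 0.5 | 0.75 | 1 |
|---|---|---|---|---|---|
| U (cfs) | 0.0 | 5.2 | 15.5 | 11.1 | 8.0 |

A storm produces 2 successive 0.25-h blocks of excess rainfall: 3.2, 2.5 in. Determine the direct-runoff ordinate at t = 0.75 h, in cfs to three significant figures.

Q ≈ 74.3 cfs

By discrete convolution, Q_j = Σ (P_i / 1 in) · U_{j−i}.
At t = 0.75 h (j=3): Q = (3.2/1)·11.1 + (2.5/1)·15.5 = 74.3 cfs.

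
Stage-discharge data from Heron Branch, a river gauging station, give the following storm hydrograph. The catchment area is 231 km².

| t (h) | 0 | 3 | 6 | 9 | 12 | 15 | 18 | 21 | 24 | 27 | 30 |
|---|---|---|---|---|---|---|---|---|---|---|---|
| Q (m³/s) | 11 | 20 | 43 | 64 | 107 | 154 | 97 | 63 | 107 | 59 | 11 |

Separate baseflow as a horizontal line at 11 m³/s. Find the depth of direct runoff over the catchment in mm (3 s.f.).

Direct runoff: 0.0, 9.0, 32.0, 53.0, 96.0, 143.0, 86.0, 52.0, 96.0, 48.0, 0.0 m³/s; ΣQ_DR = 615.0 m³/s.
V = ΣQ_DR · Δt = 615.0 × 10800 s = 6.642 × 10^6 m³.
Over A = 231 km², depth = V / A = 28.8 mm.

d ≈ 28.8 mm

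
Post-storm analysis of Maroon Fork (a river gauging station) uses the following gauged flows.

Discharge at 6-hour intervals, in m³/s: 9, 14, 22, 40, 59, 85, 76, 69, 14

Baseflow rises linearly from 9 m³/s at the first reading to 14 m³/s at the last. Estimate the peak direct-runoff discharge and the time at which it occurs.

Q_p = 72.88 m³/s at t = 30 h

Subtracting baseflow gives direct-runoff ordinates: 0.00, 4.38, 11.75, 29.12, 47.50, 72.88, 63.25, 55.62, 0.00 m³/s.
The maximum is 72.88 m³/s, occurring at the reading for t = 30 h.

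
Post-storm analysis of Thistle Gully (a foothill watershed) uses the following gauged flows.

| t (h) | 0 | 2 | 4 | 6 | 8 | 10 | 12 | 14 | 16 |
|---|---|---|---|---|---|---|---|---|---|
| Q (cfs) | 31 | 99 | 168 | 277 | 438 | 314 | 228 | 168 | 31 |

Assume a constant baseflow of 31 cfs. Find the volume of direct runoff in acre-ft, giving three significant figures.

Direct-runoff ordinates (Q − Q_b): 0.0, 68.0, 137.0, 246.0, 407.0, 283.0, 197.0, 137.0, 0.0 cfs.
ΣQ_DR = 1475 cfs.
With Δt = 2 h = 7200 s, V = ΣQ_DR · Δt = 1475 × 7200 = 1.06 × 10^7 ft³ = 244 acre-ft.

V ≈ 244 acre-ft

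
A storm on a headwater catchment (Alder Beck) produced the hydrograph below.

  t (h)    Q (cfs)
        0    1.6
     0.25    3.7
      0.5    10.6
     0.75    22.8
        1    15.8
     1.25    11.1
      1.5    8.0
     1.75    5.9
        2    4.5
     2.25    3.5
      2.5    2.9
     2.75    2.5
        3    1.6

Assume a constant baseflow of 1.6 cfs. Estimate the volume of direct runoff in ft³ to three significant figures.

Direct-runoff ordinates (Q − Q_b): 0.0, 2.1, 9.0, 21.2, 14.2, 9.5, 6.4, 4.3, 2.9, 1.9, 1.3, 0.9, 0.0 cfs.
ΣQ_DR = 73.70 cfs.
With Δt = 0.25 h = 900 s, V = ΣQ_DR · Δt = 73.70 × 900 = 66300 ft³.

V ≈ 66300 ft³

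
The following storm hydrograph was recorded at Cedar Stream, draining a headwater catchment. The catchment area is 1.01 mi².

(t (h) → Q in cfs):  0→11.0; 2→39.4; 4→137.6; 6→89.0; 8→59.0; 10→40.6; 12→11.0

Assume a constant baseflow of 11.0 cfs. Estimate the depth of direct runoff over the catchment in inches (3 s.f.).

Direct runoff: 0.0, 28.4, 126.6, 78.0, 48.0, 29.6, 0.0 cfs; ΣQ_DR = 310.6 cfs.
V = ΣQ_DR · Δt = 310.6 × 7200 s = 2.236 × 10^6 ft³.
Over A = 1.01 mi², depth = V / A = 0.953 in.

d ≈ 0.953 in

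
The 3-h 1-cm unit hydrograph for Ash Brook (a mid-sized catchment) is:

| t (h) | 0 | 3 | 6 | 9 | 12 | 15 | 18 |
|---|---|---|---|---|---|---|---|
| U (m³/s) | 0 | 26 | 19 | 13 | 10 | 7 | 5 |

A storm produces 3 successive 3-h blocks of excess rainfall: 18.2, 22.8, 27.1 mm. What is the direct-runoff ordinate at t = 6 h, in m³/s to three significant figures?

Q ≈ 93.9 m³/s

By discrete convolution, Q_j = Σ (P_i / 10 mm) · U_{j−i}.
At t = 6 h (j=2): Q = (18.2/10)·19 + (22.8/10)·26 + (27.1/10)·0 = 93.9 m³/s.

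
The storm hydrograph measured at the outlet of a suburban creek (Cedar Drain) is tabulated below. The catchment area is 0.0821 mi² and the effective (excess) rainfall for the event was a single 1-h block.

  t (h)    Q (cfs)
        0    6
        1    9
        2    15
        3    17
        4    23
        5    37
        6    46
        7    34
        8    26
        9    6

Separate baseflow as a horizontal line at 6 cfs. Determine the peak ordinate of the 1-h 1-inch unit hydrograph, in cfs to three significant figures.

Direct runoff: 0.0, 3.0, 9.0, 11.0, 17.0, 31.0, 40.0, 28.0, 20.0, 0.0 cfs; ΣQ_DR = 159.0 cfs, peak = 40.0 cfs.
Runoff depth d = ΣQ_DR·Δt / A = 159.0 × 3600 / (0.0821 mi²) = 3.001 in.
The 1-inch UH is the DRH scaled by (1 in)/d, so U_p = 40.0 × 1/3.001 = 13.3 cfs.

U_p ≈ 13.3 cfs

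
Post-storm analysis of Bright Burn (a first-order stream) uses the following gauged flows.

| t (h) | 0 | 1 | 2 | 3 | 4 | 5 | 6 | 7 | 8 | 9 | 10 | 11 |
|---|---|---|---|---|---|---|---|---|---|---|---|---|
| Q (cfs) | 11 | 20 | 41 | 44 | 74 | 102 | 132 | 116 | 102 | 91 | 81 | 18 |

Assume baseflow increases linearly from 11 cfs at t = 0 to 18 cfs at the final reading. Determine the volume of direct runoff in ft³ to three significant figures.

V ≈ 2.37 × 10^6 ft³

Direct-runoff ordinates (Q − Q_b): 0.00, 8.36, 28.73, 31.09, 60.45, 87.82, 117.18, 100.55, 85.91, 74.27, 63.64, 0.00 cfs.
ΣQ_DR = 658.0 cfs.
With Δt = 1 h = 3600 s, V = ΣQ_DR · Δt = 658.0 × 3600 = 2.37 × 10^6 ft³.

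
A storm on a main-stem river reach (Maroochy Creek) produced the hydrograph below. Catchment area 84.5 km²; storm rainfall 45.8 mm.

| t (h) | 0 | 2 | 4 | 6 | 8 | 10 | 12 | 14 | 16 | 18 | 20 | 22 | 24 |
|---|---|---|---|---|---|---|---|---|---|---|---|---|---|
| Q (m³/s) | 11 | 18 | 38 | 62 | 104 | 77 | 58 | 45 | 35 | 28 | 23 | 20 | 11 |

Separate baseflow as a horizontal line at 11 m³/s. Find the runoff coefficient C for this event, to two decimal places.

ΣQ_DR = 387.0 m³/s; V = ΣQ_DR·Δt = 2.786 × 10^6 m³.
Runoff depth d = V / A = 32.98 mm.
C = d / P = 32.98 / 45.8 = 0.72.

C ≈ 0.72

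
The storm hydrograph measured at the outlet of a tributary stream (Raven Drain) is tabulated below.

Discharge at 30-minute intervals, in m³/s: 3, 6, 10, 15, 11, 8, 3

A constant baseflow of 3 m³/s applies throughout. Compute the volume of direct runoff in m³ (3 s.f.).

Direct-runoff ordinates (Q − Q_b): 0.0, 3.0, 7.0, 12.0, 8.0, 5.0, 0.0 m³/s.
ΣQ_DR = 35.00 m³/s.
With Δt = 0.5 h = 1800 s, V = ΣQ_DR · Δt = 35.00 × 1800 = 63000 m³.

V ≈ 63000 m³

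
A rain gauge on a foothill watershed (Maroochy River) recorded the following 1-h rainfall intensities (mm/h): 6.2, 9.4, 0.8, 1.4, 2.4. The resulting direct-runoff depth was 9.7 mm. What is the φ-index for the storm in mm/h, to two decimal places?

φ ≈ 2.95 mm/h

Only the 2 blocks with intensity above φ contribute runoff: 6.2, 9.4 mm/h.
Σ(I−φ)·Δt = d  ⇒  (6.2+9.4 − 2φ)·1 = 9.7
φ = (15.60 − 9.7/1) / 2 = 2.95 mm/h.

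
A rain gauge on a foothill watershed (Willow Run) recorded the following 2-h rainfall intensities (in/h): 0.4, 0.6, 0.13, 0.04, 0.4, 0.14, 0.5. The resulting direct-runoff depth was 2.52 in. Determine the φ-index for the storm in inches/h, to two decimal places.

Only the 4 blocks with intensity above φ contribute runoff: 0.4, 0.6, 0.4, 0.5 in/h.
Σ(I−φ)·Δt = d  ⇒  (0.4+0.6+0.4+0.5 − 4φ)·2 = 2.52
φ = (1.900 − 2.52/2) / 4 = 0.16 in/h.

φ ≈ 0.16 in/h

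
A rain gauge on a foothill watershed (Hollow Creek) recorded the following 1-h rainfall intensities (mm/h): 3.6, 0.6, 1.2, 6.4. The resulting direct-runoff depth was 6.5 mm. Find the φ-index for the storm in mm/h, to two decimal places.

Only the 2 blocks with intensity above φ contribute runoff: 3.6, 6.4 mm/h.
Σ(I−φ)·Δt = d  ⇒  (3.6+6.4 − 2φ)·1 = 6.5
φ = (10.00 − 6.5/1) / 2 = 1.75 mm/h.

φ ≈ 1.75 mm/h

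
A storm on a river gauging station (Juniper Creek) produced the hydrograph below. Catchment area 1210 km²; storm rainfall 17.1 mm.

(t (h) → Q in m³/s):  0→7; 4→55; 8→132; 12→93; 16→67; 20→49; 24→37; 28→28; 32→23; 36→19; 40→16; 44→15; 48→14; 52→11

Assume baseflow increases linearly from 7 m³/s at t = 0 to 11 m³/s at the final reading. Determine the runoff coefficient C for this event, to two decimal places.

ΣQ_DR = 440.0 m³/s; V = ΣQ_DR·Δt = 6.336 × 10^6 m³.
Runoff depth d = V / A = 5.236 mm.
C = d / P = 5.236 / 17.1 = 0.31.

C ≈ 0.31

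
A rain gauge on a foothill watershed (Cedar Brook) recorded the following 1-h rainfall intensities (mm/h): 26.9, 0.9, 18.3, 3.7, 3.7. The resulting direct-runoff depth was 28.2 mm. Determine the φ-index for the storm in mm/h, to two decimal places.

φ ≈ 8.50 mm/h

Only the 2 blocks with intensity above φ contribute runoff: 26.9, 18.3 mm/h.
Σ(I−φ)·Δt = d  ⇒  (26.9+18.3 − 2φ)·1 = 28.2
φ = (45.20 − 28.2/1) / 2 = 8.50 mm/h.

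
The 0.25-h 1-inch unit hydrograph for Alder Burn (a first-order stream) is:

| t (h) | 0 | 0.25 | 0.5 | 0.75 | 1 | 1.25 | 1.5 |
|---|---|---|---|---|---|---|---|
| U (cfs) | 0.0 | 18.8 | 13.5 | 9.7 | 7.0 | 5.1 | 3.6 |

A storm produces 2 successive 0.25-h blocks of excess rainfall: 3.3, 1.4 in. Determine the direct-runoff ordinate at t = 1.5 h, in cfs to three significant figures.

Q ≈ 19.0 cfs

By discrete convolution, Q_j = Σ (P_i / 1 in) · U_{j−i}.
At t = 1.5 h (j=6): Q = (3.3/1)·3.6 + (1.4/1)·5.1 = 19.0 cfs.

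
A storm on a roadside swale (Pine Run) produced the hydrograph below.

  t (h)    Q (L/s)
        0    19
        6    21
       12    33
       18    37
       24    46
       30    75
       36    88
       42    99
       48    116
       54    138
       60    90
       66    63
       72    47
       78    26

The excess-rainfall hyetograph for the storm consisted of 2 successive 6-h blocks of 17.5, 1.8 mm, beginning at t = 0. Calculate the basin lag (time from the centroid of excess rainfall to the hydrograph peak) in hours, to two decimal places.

Centroid of excess rainfall: t_c = Σ P_i·t̄_i / ΣP_i = 3.5596 h (block centres at 3, 9 h).
Hydrograph peak occurs at t = 54 h, so basin lag t_L = 54 − 3.5596 = 50.44 h.

t_L ≈ 50.44 h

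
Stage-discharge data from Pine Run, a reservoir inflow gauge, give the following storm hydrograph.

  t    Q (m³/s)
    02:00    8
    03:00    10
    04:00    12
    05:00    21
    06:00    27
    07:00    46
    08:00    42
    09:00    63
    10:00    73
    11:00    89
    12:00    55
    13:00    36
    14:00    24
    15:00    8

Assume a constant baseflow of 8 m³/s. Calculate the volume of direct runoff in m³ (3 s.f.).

Direct-runoff ordinates (Q − Q_b): 0.0, 2.0, 4.0, 13.0, 19.0, 38.0, 34.0, 55.0, 65.0, 81.0, 47.0, 28.0, 16.0, 0.0 m³/s.
ΣQ_DR = 402.0 m³/s.
With Δt = 1 h = 3600 s, V = ΣQ_DR · Δt = 402.0 × 3600 = 1.45 × 10^6 m³.

V ≈ 1.45 × 10^6 m³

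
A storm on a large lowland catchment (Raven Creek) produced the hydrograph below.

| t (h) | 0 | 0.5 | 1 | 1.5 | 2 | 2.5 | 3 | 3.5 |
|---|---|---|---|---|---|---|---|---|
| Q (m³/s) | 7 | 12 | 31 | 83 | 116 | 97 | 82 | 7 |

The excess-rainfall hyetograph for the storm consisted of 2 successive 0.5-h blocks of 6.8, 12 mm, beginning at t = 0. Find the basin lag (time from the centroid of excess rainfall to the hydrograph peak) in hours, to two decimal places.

t_L ≈ 1.43 h

Centroid of excess rainfall: t_c = Σ P_i·t̄_i / ΣP_i = 0.5691 h (block centres at 0.25, 0.75 h).
Hydrograph peak occurs at t = 2 h, so basin lag t_L = 2 − 0.5691 = 1.43 h.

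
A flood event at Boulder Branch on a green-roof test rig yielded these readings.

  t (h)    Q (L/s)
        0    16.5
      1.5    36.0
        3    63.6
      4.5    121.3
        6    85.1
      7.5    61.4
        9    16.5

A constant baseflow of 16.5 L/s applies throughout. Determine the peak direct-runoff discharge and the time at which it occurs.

Subtracting baseflow gives direct-runoff ordinates: 0.0, 19.5, 47.1, 104.8, 68.6, 44.9, 0.0 L/s.
The maximum is 104.8 L/s, occurring at the reading for t = 4.5 h.

Q_p = 104.8 L/s at t = 4.5 h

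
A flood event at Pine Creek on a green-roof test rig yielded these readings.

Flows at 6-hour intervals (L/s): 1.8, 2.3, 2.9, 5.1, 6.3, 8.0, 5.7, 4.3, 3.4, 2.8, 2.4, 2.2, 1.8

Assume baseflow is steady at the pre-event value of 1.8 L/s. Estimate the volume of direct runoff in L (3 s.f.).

V ≈ 5.53 × 10^5 L

Direct-runoff ordinates (Q − Q_b): 0.0, 0.5, 1.1, 3.3, 4.5, 6.2, 3.9, 2.5, 1.6, 1.0, 0.6, 0.4, 0.0 L/s.
ΣQ_DR = 25.60 L/s.
With Δt = 6 h = 21600 s, V = ΣQ_DR · Δt = 25.60 × 21600 = 5.53 × 10^5 L.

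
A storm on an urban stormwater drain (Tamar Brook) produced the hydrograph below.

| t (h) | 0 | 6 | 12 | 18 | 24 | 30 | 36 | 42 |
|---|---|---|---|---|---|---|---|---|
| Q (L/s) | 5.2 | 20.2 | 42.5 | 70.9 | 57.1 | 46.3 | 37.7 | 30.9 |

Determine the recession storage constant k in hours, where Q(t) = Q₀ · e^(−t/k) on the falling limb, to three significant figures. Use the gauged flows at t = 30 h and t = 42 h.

k ≈ 29.7 h

On the falling limb, Q drops from 46.3 to 30.9 L/s between t = 30 h and t = 42 h (Δt = 12 h).
k = −Δt / ln(Q₂/Q₁) = −12 / ln(30.9/46.3) = 29.7 h.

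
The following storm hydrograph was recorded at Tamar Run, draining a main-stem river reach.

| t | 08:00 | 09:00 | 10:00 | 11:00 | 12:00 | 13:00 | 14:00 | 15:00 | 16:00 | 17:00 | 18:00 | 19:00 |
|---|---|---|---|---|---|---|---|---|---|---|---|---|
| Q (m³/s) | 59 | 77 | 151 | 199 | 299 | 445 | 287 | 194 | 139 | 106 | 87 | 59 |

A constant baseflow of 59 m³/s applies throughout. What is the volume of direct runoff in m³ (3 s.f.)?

V ≈ 5.02 × 10^6 m³

Direct-runoff ordinates (Q − Q_b): 0.0, 18.0, 92.0, 140.0, 240.0, 386.0, 228.0, 135.0, 80.0, 47.0, 28.0, 0.0 m³/s.
ΣQ_DR = 1394 m³/s.
With Δt = 1 h = 3600 s, V = ΣQ_DR · Δt = 1394 × 3600 = 5.02 × 10^6 m³.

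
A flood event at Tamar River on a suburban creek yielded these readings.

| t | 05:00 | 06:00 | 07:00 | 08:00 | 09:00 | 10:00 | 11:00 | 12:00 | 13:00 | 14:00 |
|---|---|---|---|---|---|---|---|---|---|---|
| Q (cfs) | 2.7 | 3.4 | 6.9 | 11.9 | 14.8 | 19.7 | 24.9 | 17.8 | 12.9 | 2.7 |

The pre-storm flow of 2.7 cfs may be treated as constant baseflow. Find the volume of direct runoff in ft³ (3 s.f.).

Direct-runoff ordinates (Q − Q_b): 0.0, 0.7, 4.2, 9.2, 12.1, 17.0, 22.2, 15.1, 10.2, 0.0 cfs.
ΣQ_DR = 90.70 cfs.
With Δt = 1 h = 3600 s, V = ΣQ_DR · Δt = 90.70 × 3600 = 3.27 × 10^5 ft³.

V ≈ 3.27 × 10^5 ft³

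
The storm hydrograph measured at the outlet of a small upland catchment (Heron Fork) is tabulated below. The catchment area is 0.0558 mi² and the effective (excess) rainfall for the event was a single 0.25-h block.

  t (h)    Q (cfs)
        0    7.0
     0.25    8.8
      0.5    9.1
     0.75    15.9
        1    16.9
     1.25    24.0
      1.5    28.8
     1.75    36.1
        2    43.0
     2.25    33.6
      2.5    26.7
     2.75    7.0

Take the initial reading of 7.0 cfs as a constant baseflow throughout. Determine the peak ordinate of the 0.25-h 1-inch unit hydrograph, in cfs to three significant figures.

Direct runoff: 0.0, 1.8, 2.1, 8.9, 9.9, 17.0, 21.8, 29.1, 36.0, 26.6, 19.7, 0.0 cfs; ΣQ_DR = 172.9 cfs, peak = 36.0 cfs.
Runoff depth d = ΣQ_DR·Δt / A = 172.9 × 900 / (0.0558 mi²) = 1.200 in.
The 1-inch UH is the DRH scaled by (1 in)/d, so U_p = 36.0 × 1/1.200 = 30.0 cfs.

U_p ≈ 30.0 cfs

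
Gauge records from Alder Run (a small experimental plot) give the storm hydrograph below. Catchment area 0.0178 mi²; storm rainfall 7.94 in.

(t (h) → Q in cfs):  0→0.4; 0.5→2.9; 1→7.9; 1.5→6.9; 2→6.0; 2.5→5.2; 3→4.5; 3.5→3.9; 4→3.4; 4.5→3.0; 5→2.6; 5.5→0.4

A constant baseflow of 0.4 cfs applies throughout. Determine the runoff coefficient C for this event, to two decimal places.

ΣQ_DR = 42.30 cfs; V = ΣQ_DR·Δt = 76140 ft³.
Runoff depth d = V / A = 1.841 in.
C = d / P = 1.841 / 7.94 = 0.23.

C ≈ 0.23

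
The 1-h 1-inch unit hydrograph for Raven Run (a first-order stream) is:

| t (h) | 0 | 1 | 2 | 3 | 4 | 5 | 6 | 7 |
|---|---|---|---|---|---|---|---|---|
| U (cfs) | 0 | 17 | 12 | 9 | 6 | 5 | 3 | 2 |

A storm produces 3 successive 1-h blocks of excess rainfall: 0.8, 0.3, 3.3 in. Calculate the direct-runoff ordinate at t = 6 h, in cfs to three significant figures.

By discrete convolution, Q_j = Σ (P_i / 1 in) · U_{j−i}.
At t = 6 h (j=6): Q = (0.8/1)·3 + (0.3/1)·5 + (3.3/1)·6 = 23.7 cfs.

Q ≈ 23.7 cfs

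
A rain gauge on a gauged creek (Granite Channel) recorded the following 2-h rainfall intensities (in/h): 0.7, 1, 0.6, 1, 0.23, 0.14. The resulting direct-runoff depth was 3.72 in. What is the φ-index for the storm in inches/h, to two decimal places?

Only the 4 blocks with intensity above φ contribute runoff: 0.7, 1, 0.6, 1 in/h.
Σ(I−φ)·Δt = d  ⇒  (0.7+1+0.6+1 − 4φ)·2 = 3.72
φ = (3.300 − 3.72/2) / 4 = 0.36 in/h.

φ ≈ 0.36 in/h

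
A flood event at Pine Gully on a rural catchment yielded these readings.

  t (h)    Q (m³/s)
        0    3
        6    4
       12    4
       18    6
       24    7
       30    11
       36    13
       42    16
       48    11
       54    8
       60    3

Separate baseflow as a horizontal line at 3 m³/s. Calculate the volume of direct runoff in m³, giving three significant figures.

Direct-runoff ordinates (Q − Q_b): 0.0, 1.0, 1.0, 3.0, 4.0, 8.0, 10.0, 13.0, 8.0, 5.0, 0.0 m³/s.
ΣQ_DR = 53.00 m³/s.
With Δt = 6 h = 21600 s, V = ΣQ_DR · Δt = 53.00 × 21600 = 1.14 × 10^6 m³.

V ≈ 1.14 × 10^6 m³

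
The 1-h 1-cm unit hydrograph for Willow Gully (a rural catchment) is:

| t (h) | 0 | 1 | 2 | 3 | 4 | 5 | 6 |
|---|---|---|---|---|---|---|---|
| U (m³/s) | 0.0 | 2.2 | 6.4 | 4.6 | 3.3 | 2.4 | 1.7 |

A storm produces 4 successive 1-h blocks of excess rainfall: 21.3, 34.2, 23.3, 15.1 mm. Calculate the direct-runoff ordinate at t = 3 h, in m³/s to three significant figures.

By discrete convolution, Q_j = Σ (P_i / 10 mm) · U_{j−i}.
At t = 3 h (j=3): Q = (21.3/10)·4.6 + (34.2/10)·6.4 + (23.3/10)·2.2 + (15.1/10)·0.0 = 36.8 m³/s.

Q ≈ 36.8 m³/s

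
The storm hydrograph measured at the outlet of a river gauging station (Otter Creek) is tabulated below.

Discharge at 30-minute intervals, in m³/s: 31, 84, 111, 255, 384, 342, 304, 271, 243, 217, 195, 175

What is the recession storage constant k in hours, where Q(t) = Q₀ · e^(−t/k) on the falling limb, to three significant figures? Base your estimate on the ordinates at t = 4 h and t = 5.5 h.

On the falling limb, Q drops from 243 to 175 m³/s between t = 4 h and t = 5.5 h (Δt = 1.5 h).
k = −Δt / ln(Q₂/Q₁) = −1.5 / ln(175/243) = 4.57 h.

k ≈ 4.57 h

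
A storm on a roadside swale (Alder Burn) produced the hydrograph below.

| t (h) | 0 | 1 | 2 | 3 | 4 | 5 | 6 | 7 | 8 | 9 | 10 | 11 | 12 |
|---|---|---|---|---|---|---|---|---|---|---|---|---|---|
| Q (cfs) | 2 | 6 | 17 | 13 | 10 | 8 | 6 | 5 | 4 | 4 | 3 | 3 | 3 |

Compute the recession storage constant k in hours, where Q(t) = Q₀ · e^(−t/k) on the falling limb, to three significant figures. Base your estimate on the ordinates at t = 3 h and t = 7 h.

k ≈ 4.19 h

On the falling limb, Q drops from 13 to 5 cfs between t = 3 h and t = 7 h (Δt = 4 h).
k = −Δt / ln(Q₂/Q₁) = −4 / ln(5/13) = 4.19 h.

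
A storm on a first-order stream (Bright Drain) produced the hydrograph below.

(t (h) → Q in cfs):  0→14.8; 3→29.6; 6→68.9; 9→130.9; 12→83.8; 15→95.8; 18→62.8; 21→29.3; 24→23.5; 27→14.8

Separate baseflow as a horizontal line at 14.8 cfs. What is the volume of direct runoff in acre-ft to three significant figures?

V ≈ 101 acre-ft

Direct-runoff ordinates (Q − Q_b): 0.0, 14.8, 54.1, 116.1, 69.0, 81.0, 48.0, 14.5, 8.7, 0.0 cfs.
ΣQ_DR = 406.2 cfs.
With Δt = 3 h = 10800 s, V = ΣQ_DR · Δt = 406.2 × 10800 = 4.39 × 10^6 ft³ = 101 acre-ft.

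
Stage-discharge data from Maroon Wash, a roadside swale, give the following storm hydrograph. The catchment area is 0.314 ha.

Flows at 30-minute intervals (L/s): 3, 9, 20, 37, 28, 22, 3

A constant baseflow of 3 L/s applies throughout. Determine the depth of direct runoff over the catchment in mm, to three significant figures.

Direct runoff: 0.0, 6.0, 17.0, 34.0, 25.0, 19.0, 0.0 L/s; ΣQ_DR = 101.0 L/s.
V = ΣQ_DR · Δt = 101.0 × 1800 s = 1.818 × 10^5 L.
Over A = 0.314 ha, depth = V / A = 57.9 mm.

d ≈ 57.9 mm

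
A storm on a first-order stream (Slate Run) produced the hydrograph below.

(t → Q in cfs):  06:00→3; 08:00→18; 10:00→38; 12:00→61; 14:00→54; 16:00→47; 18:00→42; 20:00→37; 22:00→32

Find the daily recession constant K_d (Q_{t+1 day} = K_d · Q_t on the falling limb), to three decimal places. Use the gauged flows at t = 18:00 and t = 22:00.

Between t = 18:00 and t = 22:00 the flow falls from 42 to 32 cfs over 2×2 h = 4 h.
Per-interval ratio K = (32/42)^(1/2) = 0.8729; K_d = K^(24/2) = 0.196.

K_d ≈ 0.196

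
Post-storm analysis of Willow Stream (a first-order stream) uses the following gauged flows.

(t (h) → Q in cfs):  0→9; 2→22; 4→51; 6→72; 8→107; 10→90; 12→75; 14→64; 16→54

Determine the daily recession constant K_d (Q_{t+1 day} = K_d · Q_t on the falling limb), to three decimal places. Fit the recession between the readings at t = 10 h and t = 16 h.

K_d ≈ 0.130

Between t = 10 h and t = 16 h the flow falls from 90 to 54 cfs over 3×2 h = 6 h.
Per-interval ratio K = (54/90)^(1/3) = 0.8434; K_d = K^(24/2) = 0.130.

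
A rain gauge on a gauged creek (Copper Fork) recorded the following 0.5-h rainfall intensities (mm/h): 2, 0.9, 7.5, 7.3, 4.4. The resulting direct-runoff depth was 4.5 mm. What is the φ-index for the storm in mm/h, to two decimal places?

φ ≈ 3.40 mm/h

Only the 3 blocks with intensity above φ contribute runoff: 7.5, 7.3, 4.4 mm/h.
Σ(I−φ)·Δt = d  ⇒  (7.5+7.3+4.4 − 3φ)·0.5 = 4.5
φ = (19.20 − 4.5/0.5) / 3 = 3.40 mm/h.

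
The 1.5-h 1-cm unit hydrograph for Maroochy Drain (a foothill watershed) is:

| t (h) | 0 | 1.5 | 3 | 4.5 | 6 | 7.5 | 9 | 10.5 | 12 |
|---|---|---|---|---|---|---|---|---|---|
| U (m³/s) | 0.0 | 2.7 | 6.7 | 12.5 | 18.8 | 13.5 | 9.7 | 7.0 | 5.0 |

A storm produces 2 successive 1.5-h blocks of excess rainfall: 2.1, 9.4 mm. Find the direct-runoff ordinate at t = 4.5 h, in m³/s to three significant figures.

By discrete convolution, Q_j = Σ (P_i / 10 mm) · U_{j−i}.
At t = 4.5 h (j=3): Q = (2.1/10)·12.5 + (9.4/10)·6.7 = 8.92 m³/s.

Q ≈ 8.92 m³/s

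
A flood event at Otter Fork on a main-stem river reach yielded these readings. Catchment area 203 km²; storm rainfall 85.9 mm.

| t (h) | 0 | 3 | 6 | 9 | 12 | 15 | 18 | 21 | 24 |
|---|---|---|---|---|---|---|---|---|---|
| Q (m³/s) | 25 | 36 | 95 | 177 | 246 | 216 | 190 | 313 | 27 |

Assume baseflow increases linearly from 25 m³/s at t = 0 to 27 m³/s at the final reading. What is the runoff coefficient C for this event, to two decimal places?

C ≈ 0.68

ΣQ_DR = 1091 m³/s; V = ΣQ_DR·Δt = 1.178 × 10^7 m³.
Runoff depth d = V / A = 58.04 mm.
C = d / P = 58.04 / 85.9 = 0.68.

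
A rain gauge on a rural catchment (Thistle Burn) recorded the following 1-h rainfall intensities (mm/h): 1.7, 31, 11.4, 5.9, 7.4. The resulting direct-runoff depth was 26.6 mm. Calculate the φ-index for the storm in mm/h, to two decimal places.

φ ≈ 7.90 mm/h

Only the 2 blocks with intensity above φ contribute runoff: 31, 11.4 mm/h.
Σ(I−φ)·Δt = d  ⇒  (31+11.4 − 2φ)·1 = 26.6
φ = (42.40 − 26.6/1) / 2 = 7.90 mm/h.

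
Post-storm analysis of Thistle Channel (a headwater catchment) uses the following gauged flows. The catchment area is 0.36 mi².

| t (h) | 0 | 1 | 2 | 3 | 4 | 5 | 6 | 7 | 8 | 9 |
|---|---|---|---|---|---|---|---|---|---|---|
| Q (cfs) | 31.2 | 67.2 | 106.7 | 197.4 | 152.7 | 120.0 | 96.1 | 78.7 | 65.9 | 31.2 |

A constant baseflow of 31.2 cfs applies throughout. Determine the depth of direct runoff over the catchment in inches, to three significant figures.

Direct runoff: 0.0, 36.0, 75.5, 166.2, 121.5, 88.8, 64.9, 47.5, 34.7, 0.0 cfs; ΣQ_DR = 635.1 cfs.
V = ΣQ_DR · Δt = 635.1 × 3600 s = 2.286 × 10^6 ft³.
Over A = 0.36 mi², depth = V / A = 2.73 in.

d ≈ 2.73 in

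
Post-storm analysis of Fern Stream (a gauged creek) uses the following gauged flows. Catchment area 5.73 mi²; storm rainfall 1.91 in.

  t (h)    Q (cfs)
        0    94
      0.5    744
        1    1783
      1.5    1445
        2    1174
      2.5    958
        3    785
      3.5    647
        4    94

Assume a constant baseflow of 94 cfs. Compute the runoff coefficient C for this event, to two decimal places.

ΣQ_DR = 6878 cfs; V = ΣQ_DR·Δt = 1.238 × 10^7 ft³.
Runoff depth d = V / A = 0.9300 in.
C = d / P = 0.9300 / 1.91 = 0.49.

C ≈ 0.49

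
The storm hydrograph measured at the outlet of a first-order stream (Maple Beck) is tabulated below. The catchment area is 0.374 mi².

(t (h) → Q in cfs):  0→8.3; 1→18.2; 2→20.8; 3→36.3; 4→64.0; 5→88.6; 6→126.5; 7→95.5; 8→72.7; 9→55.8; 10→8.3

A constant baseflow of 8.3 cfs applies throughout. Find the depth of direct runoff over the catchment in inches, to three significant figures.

Direct runoff: 0.0, 9.9, 12.5, 28.0, 55.7, 80.3, 118.2, 87.2, 64.4, 47.5, 0.0 cfs; ΣQ_DR = 503.7 cfs.
V = ΣQ_DR · Δt = 503.7 × 3600 s = 1.813 × 10^6 ft³.
Over A = 0.374 mi², depth = V / A = 2.09 in.

d ≈ 2.09 in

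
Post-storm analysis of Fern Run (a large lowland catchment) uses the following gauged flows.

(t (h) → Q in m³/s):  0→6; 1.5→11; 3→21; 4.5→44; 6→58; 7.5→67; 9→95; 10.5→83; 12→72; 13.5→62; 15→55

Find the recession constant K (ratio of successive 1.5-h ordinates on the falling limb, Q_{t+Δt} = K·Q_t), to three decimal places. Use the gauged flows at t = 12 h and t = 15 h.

Using the recession-limb readings at t = 12 h and t = 15 h: Q falls from 72 to 55 m³/s over 2 intervals.
K = (Q₂/Q₁)^(1/2) = (55/72)^(1/2) = 0.874.

K ≈ 0.874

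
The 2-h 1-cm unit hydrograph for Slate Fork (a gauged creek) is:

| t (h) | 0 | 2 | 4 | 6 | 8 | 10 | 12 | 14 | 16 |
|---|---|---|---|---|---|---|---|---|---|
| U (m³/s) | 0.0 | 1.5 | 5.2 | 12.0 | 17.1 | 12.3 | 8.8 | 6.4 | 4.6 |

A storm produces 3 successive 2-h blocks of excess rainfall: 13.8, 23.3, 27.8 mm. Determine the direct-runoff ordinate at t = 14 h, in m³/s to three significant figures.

By discrete convolution, Q_j = Σ (P_i / 10 mm) · U_{j−i}.
At t = 14 h (j=7): Q = (13.8/10)·6.4 + (23.3/10)·8.8 + (27.8/10)·12.3 = 63.5 m³/s.

Q ≈ 63.5 m³/s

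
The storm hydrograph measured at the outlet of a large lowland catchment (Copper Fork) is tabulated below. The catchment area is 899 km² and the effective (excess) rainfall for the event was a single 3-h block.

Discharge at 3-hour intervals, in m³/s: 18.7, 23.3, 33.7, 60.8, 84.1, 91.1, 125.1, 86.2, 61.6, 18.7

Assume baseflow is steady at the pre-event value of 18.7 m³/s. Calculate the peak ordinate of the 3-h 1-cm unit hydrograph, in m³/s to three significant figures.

Direct runoff: 0.0, 4.6, 15.0, 42.1, 65.4, 72.4, 106.4, 67.5, 42.9, 0.0 m³/s; ΣQ_DR = 416.3 m³/s, peak = 106.4 m³/s.
Runoff depth d = ΣQ_DR·Δt / A = 416.3 × 10800 / (899 km²) = 5.001 mm.
The 1-cm UH is the DRH scaled by (10 mm)/d, so U_p = 106.4 × 10/5.001 = 213 m³/s.

U_p ≈ 213 m³/s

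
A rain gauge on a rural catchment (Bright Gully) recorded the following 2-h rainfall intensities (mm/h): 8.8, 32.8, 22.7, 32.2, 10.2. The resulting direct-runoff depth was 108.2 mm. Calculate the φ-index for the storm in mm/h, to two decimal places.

Only the 3 blocks with intensity above φ contribute runoff: 32.8, 22.7, 32.2 mm/h.
Σ(I−φ)·Δt = d  ⇒  (32.8+22.7+32.2 − 3φ)·2 = 108.2
φ = (87.70 − 108.2/2) / 3 = 11.20 mm/h.

φ ≈ 11.20 mm/h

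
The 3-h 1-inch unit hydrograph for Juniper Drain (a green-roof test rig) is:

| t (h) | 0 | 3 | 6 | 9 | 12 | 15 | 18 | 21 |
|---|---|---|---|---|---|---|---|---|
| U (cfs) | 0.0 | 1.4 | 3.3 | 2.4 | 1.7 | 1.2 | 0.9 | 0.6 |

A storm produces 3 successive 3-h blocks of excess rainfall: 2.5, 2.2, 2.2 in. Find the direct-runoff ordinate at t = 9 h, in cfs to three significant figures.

Q ≈ 16.3 cfs

By discrete convolution, Q_j = Σ (P_i / 1 in) · U_{j−i}.
At t = 9 h (j=3): Q = (2.5/1)·2.4 + (2.2/1)·3.3 + (2.2/1)·1.4 = 16.3 cfs.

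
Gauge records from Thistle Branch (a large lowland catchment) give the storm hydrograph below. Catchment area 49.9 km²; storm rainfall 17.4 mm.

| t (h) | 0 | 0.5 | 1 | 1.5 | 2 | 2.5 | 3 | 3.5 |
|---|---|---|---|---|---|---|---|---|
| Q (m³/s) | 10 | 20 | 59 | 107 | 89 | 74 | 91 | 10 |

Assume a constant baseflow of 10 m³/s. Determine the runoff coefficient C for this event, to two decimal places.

C ≈ 0.79

ΣQ_DR = 380.0 m³/s; V = ΣQ_DR·Δt = 6.840 × 10^5 m³.
Runoff depth d = V / A = 13.71 mm.
C = d / P = 13.71 / 17.4 = 0.79.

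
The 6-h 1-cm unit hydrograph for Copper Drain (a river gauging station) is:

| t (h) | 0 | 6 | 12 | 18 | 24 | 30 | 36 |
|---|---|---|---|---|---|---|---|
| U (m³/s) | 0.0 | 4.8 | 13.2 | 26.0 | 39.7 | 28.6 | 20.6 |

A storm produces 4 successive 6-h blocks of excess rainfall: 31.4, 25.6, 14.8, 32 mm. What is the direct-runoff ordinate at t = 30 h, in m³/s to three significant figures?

By discrete convolution, Q_j = Σ (P_i / 10 mm) · U_{j−i}.
At t = 30 h (j=5): Q = (31.4/10)·28.6 + (25.6/10)·39.7 + (14.8/10)·26.0 + (32/10)·13.2 = 272 m³/s.

Q ≈ 272 m³/s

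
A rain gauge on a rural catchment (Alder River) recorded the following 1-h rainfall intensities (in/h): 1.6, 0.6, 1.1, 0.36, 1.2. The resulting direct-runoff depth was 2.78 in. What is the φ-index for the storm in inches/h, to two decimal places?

Only the 4 blocks with intensity above φ contribute runoff: 1.6, 0.6, 1.1, 1.2 in/h.
Σ(I−φ)·Δt = d  ⇒  (1.6+0.6+1.1+1.2 − 4φ)·1 = 2.78
φ = (4.500 − 2.78/1) / 4 = 0.43 in/h.

φ ≈ 0.43 in/h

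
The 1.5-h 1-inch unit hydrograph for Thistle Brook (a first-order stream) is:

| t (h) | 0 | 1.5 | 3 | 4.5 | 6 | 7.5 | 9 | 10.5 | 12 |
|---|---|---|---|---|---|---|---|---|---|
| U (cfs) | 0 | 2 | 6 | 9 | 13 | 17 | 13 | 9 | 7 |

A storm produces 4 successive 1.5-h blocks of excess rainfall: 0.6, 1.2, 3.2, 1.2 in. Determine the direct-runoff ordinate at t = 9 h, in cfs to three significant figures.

By discrete convolution, Q_j = Σ (P_i / 1 in) · U_{j−i}.
At t = 9 h (j=6): Q = (0.6/1)·13 + (1.2/1)·17 + (3.2/1)·13 + (1.2/1)·9 = 80.6 cfs.

Q ≈ 80.6 cfs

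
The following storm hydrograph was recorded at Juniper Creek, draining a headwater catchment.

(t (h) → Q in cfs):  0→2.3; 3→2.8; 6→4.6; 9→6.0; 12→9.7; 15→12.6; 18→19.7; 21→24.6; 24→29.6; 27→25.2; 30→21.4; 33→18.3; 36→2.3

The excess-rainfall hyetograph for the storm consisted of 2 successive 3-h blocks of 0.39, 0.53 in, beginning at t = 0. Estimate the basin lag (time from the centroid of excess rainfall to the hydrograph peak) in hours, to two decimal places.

t_L ≈ 20.77 h

Centroid of excess rainfall: t_c = Σ P_i·t̄_i / ΣP_i = 3.2283 h (block centres at 1.5, 4.5 h).
Hydrograph peak occurs at t = 24 h, so basin lag t_L = 24 − 3.2283 = 20.77 h.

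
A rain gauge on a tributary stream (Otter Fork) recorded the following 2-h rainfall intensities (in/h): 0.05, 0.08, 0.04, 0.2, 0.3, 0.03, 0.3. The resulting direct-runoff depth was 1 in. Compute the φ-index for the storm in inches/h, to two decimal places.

Only the 3 blocks with intensity above φ contribute runoff: 0.2, 0.3, 0.3 in/h.
Σ(I−φ)·Δt = d  ⇒  (0.2+0.3+0.3 − 3φ)·2 = 1
φ = (0.8000 − 1/2) / 3 = 0.10 in/h.

φ ≈ 0.10 in/h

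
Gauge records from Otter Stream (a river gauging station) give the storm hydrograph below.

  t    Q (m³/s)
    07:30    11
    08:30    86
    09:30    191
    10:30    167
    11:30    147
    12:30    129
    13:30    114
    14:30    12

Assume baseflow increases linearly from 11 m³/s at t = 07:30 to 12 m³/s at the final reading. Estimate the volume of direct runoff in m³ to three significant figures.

V ≈ 2.75 × 10^6 m³

Direct-runoff ordinates (Q − Q_b): 0.00, 74.86, 179.71, 155.57, 135.43, 117.29, 102.14, 0.00 m³/s.
ΣQ_DR = 765.0 m³/s.
With Δt = 1 h = 3600 s, V = ΣQ_DR · Δt = 765.0 × 3600 = 2.75 × 10^6 m³.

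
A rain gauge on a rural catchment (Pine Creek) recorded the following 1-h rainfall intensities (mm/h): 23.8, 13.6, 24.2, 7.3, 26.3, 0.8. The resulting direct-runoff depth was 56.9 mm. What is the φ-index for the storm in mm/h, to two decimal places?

Only the 4 blocks with intensity above φ contribute runoff: 23.8, 13.6, 24.2, 26.3 mm/h.
Σ(I−φ)·Δt = d  ⇒  (23.8+13.6+24.2+26.3 − 4φ)·1 = 56.9
φ = (87.90 − 56.9/1) / 4 = 7.75 mm/h.

φ ≈ 7.75 mm/h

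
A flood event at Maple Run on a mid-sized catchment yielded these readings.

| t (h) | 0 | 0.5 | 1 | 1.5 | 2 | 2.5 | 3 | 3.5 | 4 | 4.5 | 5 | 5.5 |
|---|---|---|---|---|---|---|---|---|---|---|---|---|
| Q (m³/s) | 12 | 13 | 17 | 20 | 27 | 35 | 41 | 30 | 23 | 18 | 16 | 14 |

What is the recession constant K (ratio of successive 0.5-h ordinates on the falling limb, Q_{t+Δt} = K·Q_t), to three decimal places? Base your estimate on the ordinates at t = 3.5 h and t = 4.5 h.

K ≈ 0.775

Using the recession-limb readings at t = 3.5 h and t = 4.5 h: Q falls from 30 to 18 m³/s over 2 intervals.
K = (Q₂/Q₁)^(1/2) = (18/30)^(1/2) = 0.775.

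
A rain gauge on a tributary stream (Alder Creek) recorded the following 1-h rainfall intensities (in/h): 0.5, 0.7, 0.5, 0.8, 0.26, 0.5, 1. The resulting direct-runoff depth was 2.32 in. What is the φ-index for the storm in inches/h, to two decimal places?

Only the 6 blocks with intensity above φ contribute runoff: 0.5, 0.7, 0.5, 0.8, 0.5, 1 in/h.
Σ(I−φ)·Δt = d  ⇒  (0.5+0.7+0.5+0.8+0.5+1 − 6φ)·1 = 2.32
φ = (4.000 − 2.32/1) / 6 = 0.28 in/h.

φ ≈ 0.28 in/h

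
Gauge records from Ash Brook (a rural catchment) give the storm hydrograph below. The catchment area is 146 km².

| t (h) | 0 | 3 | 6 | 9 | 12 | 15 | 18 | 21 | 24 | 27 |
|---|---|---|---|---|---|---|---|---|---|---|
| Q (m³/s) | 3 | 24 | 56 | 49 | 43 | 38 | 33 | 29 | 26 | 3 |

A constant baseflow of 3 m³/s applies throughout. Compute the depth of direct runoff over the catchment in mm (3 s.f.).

Direct runoff: 0.0, 21.0, 53.0, 46.0, 40.0, 35.0, 30.0, 26.0, 23.0, 0.0 m³/s; ΣQ_DR = 274.0 m³/s.
V = ΣQ_DR · Δt = 274.0 × 10800 s = 2.959 × 10^6 m³.
Over A = 146 km², depth = V / A = 20.3 mm.

d ≈ 20.3 mm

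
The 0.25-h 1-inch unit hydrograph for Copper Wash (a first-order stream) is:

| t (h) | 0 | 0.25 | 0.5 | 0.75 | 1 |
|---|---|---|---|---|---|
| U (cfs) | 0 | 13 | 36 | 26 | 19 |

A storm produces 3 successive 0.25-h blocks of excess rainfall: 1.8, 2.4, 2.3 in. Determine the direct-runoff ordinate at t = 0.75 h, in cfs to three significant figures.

By discrete convolution, Q_j = Σ (P_i / 1 in) · U_{j−i}.
At t = 0.75 h (j=3): Q = (1.8/1)·26 + (2.4/1)·36 + (2.3/1)·13 = 163 cfs.

Q ≈ 163 cfs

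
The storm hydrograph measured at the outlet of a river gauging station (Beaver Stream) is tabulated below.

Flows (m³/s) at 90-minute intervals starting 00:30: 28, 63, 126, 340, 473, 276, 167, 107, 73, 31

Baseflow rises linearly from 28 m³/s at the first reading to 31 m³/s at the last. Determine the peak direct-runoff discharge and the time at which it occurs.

Q_p = 443.67 m³/s at t = 06:30

Subtracting baseflow gives direct-runoff ordinates: 0.00, 34.67, 97.33, 311.00, 443.67, 246.33, 137.00, 76.67, 42.33, 0.00 m³/s.
The maximum is 443.67 m³/s, occurring at the reading for t = 06:30.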